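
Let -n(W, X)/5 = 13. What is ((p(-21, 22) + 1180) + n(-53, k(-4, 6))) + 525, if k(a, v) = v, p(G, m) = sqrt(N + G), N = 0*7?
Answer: 1640 + I*sqrt(21) ≈ 1640.0 + 4.5826*I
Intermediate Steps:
N = 0
p(G, m) = sqrt(G) (p(G, m) = sqrt(0 + G) = sqrt(G))
n(W, X) = -65 (n(W, X) = -5*13 = -65)
((p(-21, 22) + 1180) + n(-53, k(-4, 6))) + 525 = ((sqrt(-21) + 1180) - 65) + 525 = ((I*sqrt(21) + 1180) - 65) + 525 = ((1180 + I*sqrt(21)) - 65) + 525 = (1115 + I*sqrt(21)) + 525 = 1640 + I*sqrt(21)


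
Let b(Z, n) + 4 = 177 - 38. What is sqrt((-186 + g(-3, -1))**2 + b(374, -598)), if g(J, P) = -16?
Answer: sqrt(40939) ≈ 202.33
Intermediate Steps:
b(Z, n) = 135 (b(Z, n) = -4 + (177 - 38) = -4 + 139 = 135)
sqrt((-186 + g(-3, -1))**2 + b(374, -598)) = sqrt((-186 - 16)**2 + 135) = sqrt((-202)**2 + 135) = sqrt(40804 + 135) = sqrt(40939)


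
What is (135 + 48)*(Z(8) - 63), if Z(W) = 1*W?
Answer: -10065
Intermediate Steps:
Z(W) = W
(135 + 48)*(Z(8) - 63) = (135 + 48)*(8 - 63) = 183*(-55) = -10065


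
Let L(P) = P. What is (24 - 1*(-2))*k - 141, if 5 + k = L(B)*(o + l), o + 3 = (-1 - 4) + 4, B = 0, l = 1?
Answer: -271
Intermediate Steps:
o = -4 (o = -3 + ((-1 - 4) + 4) = -3 + (-5 + 4) = -3 - 1 = -4)
k = -5 (k = -5 + 0*(-4 + 1) = -5 + 0*(-3) = -5 + 0 = -5)
(24 - 1*(-2))*k - 141 = (24 - 1*(-2))*(-5) - 141 = (24 + 2)*(-5) - 141 = 26*(-5) - 141 = -130 - 141 = -271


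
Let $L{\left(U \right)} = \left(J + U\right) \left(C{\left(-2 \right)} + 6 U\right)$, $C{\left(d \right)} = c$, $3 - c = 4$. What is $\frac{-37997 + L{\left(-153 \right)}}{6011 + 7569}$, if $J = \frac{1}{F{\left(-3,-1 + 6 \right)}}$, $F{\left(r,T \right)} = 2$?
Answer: $\frac{204301}{27160} \approx 7.5221$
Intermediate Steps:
$c = -1$ ($c = 3 - 4 = -1$)
$C{\left(d \right)} = -1$
$J = \frac{1}{2} \approx 0.5$
$L{\left(U \right)} = \left(\frac{1}{2} + U\right) \left(-1 + 6 U\right)$
$\frac{-37997 + L{\left(-153 \right)}}{6011 + 7569} = \frac{-37997 + \left(- \frac{1}{2} + 2 \left(-153\right) + 6 \left(-153\right)^{2}\right)}{6011 + 7569} = \frac{-37997 - - \frac{280295}{2}}{13580} = \left(-37997 - - \frac{280295}{2}\right) \frac{1}{13580} = \left(-37997 + \frac{280295}{2}\right) \frac{1}{13580} = \frac{204301}{2} \cdot \frac{1}{13580} = \frac{204301}{27160}$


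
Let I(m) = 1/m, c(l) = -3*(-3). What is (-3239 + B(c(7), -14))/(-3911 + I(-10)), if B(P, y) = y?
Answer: 32530/39111 ≈ 0.83174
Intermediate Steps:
c(l) = 9
(-3239 + B(c(7), -14))/(-3911 + I(-10)) = (-3239 - 14)/(-3911 + 1/(-10)) = -3253/(-3911 - ⅒) = -3253/(-39111/10) = -3253*(-10/39111) = 32530/39111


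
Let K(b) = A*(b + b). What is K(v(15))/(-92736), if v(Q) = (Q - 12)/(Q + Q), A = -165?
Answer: 11/30912 ≈ 0.00035585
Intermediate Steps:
v(Q) = (-12 + Q)/(2*Q) (v(Q) = (-12 + Q)/((2*Q)) = (-12 + Q)*(1/(2*Q)) = (-12 + Q)/(2*Q))
K(b) = -330*b (K(b) = -165*(b + b) = -330*b)
K(v(15))/(-92736) = -165*(-12 + 15)/15/(-92736) = -165*3/15*(-1/92736) = -330*1/10*(-1/92736) = -33*(-1/92736) = 11/30912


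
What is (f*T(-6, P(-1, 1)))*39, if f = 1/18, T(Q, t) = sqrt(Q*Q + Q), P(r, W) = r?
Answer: 13*sqrt(30)/6 ≈ 11.867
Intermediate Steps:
T(Q, t) = sqrt(Q + Q**2) (T(Q, t) = sqrt(Q**2 + Q) = sqrt(Q + Q**2))
f = 1/18 ≈ 0.055556
(f*T(-6, P(-1, 1)))*39 = (sqrt(-6*(1 - 6))/18)*39 = (sqrt(-6*(-5))/18)*39 = (sqrt(30)/18)*39 = 13*sqrt(30)/6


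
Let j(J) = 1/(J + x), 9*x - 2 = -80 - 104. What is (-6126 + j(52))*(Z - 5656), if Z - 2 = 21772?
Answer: -14119585593/143 ≈ -9.8738e+7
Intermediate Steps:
Z = 21774 (Z = 2 + 21772 = 21774)
x = -182/9 (x = 2/9 + (-80 - 104)/9 = 2/9 + (⅑)*(-184) = 2/9 - 184/9 = -182/9 ≈ -20.222)
j(J) = 1/(-182/9 + J) (j(J) = 1/(J - 182/9) = 1/(-182/9 + J))
(-6126 + j(52))*(Z - 5656) = (-6126 + 9/(-182 + 9*52))*(21774 - 5656) = (-6126 + 9/(-182 + 468))*16118 = (-6126 + 9/286)*16118 = -1752027/286*16118 = -14119585593/143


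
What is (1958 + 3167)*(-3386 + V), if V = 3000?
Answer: -1978250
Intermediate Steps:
(1958 + 3167)*(-3386 + V) = (1958 + 3167)*(-3386 + 3000) = 5125*(-386) = -1978250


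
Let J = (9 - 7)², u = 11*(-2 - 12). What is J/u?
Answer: -2/77 ≈ -0.025974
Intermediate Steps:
u = -154 (u = 11*(-14) = -154)
J = 4 (J = 2² = 4)
J/u = 4/(-154) = 4*(-1/154) = -2/77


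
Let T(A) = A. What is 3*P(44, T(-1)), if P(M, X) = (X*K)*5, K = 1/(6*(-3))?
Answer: ⅚ ≈ 0.83333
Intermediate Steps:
K = -1/18 (K = 1/(-18) = -1/18 ≈ -0.055556)
P(M, X) = -5*X/18 (P(M, X) = (X*(-1/18))*5 = -X/18*5 = -5*X/18)
3*P(44, T(-1)) = 3*(-5/18*(-1)) = 3*(5/18) = ⅚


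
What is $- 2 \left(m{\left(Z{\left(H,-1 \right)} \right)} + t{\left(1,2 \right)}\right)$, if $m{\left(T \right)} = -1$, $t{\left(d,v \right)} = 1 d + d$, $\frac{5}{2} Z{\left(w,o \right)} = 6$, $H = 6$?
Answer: $-2$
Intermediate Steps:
$Z{\left(w,o \right)} = \frac{12}{5}$ ($Z{\left(w,o \right)} = \frac{2}{5} \cdot 6 = \frac{12}{5}$)
$t{\left(d,v \right)} = 2 d$ ($t{\left(d,v \right)} = d + d = 2 d$)
$- 2 \left(m{\left(Z{\left(H,-1 \right)} \right)} + t{\left(1,2 \right)}\right) = - 2 \left(-1 + 2 \cdot 1\right) = - 2 \left(-1 + 2\right) = \left(-2\right) 1 = -2$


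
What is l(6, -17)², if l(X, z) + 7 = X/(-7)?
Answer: 3025/49 ≈ 61.735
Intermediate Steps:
l(X, z) = -7 - X/7 (l(X, z) = -7 + X/(-7) = -7 + X*(-⅐) = -7 - X/7)
l(6, -17)² = (-7 - ⅐*6)² = (-7 - 6/7)² = (-55/7)² = 3025/49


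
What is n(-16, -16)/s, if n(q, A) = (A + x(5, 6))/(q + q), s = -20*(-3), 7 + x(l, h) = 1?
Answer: 11/960 ≈ 0.011458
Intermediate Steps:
x(l, h) = -6 (x(l, h) = -7 + 1 = -6)
s = 60 (s = -4*(-15) = 60)
n(q, A) = (-6 + A)/(2*q) (n(q, A) = (A - 6)/(q + q) = (-6 + A)/((2*q)) = (-6 + A)*(1/(2*q)) = (-6 + A)/(2*q))
n(-16, -16)/s = ((½)*(-6 - 16)/(-16))/60 = ((½)*(-1/16)*(-22))*(1/60) = (11/16)*(1/60) = 11/960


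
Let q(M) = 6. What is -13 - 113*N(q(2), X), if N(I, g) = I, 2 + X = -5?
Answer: -691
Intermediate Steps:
X = -7 (X = -2 - 5 = -7)
-13 - 113*N(q(2), X) = -13 - 113*6 = -13 - 678 = -691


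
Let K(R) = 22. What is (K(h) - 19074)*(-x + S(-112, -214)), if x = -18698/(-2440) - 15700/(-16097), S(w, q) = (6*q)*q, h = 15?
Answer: -25701028291459081/4909585 ≈ -5.2349e+9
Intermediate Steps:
S(w, q) = 6*q²
x = 169644853/19638340 (x = -18698*(-1/2440) - 15700*(-1/16097) = 9349/1220 + 15700/16097 = 169644853/19638340 ≈ 8.6385)
(K(h) - 19074)*(-x + S(-112, -214)) = (22 - 19074)*(-1*169644853/19638340 + 6*(-214)²) = -19052*(-169644853/19638340 + 6*45796) = -19052*(-169644853/19638340 + 274776) = -19052*5395974866987/19638340 = -25701028291459081/4909585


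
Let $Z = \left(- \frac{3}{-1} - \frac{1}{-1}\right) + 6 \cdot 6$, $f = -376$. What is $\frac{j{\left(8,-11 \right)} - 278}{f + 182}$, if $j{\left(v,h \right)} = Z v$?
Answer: $- \frac{21}{97} \approx -0.21649$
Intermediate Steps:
$Z = 40$ ($Z = \left(\left(-3\right) \left(-1\right) - -1\right) + 36 = \left(3 + 1\right) + 36 = 4 + 36 = 40$)
$j{\left(v,h \right)} = 40 v$
$\frac{j{\left(8,-11 \right)} - 278}{f + 182} = \frac{40 \cdot 8 - 278}{-376 + 182} = \frac{320 - 278}{-194} = 42 \left(- \frac{1}{194}\right) = - \frac{21}{97}$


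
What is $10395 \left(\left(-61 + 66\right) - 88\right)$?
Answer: $-862785$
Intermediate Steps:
$10395 \left(\left(-61 + 66\right) - 88\right) = 10395 \left(5 - 88\right) = 10395 \left(-83\right) = -862785$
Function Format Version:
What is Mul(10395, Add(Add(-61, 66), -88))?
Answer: -862785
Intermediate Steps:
Mul(10395, Add(Add(-61, 66), -88)) = Mul(10395, Add(5, -88)) = Mul(10395, -83) = -862785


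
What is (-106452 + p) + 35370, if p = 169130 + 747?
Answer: 98795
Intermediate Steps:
p = 169877
(-106452 + p) + 35370 = (-106452 + 169877) + 35370 = 63425 + 35370 = 98795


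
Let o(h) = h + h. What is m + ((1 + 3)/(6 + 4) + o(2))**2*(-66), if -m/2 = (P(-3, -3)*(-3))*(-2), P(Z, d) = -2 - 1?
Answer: -31044/25 ≈ -1241.8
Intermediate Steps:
P(Z, d) = -3
o(h) = 2*h
m = 36 (m = -2*(-3*(-3))*(-2) = -18*(-2) = -2*(-18) = 36)
m + ((1 + 3)/(6 + 4) + o(2))**2*(-66) = 36 + ((1 + 3)/(6 + 4) + 2*2)**2*(-66) = 36 + (4/10 + 4)**2*(-66) = 36 + (4*(1/10) + 4)**2*(-66) = 36 + (2/5 + 4)**2*(-66) = 36 + (22/5)**2*(-66) = 36 + (484/25)*(-66) = 36 - 31944/25 = -31044/25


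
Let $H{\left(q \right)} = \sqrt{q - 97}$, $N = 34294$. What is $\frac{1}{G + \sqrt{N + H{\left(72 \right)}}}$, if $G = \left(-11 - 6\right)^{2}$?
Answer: $\frac{1}{289 + \sqrt{34294 + 5 i}} \approx 0.0021089 - 6.0 \cdot 10^{-8} i$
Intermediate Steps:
$H{\left(q \right)} = \sqrt{-97 + q}$
$G = 289$ ($G = \left(-17\right)^{2} = 289$)
$\frac{1}{G + \sqrt{N + H{\left(72 \right)}}} = \frac{1}{289 + \sqrt{34294 + \sqrt{-97 + 72}}} = \frac{1}{289 + \sqrt{34294 + \sqrt{-25}}} = \frac{1}{289 + \sqrt{34294 + 5 i}}$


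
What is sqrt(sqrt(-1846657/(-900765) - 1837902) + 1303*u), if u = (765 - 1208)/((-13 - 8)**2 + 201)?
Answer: sqrt(-3712112734753855050 + 13750477980*I*sqrt(165692313692911705))/64254570 ≈ 19.074 + 35.538*I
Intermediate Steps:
u = -443/642 (u = -443/((-21)**2 + 201) = -443/(441 + 201) = -443/642 ≈ -0.69003)
sqrt(sqrt(-1846657/(-900765) - 1837902) + 1303*u) = sqrt(sqrt(-1846657/(-900765) - 1837902) + 1303*(-443/642)) = sqrt(sqrt(-1846657*(-1/900765) - 1837902) - 577229/642) = sqrt(sqrt(1846657/900765 - 1837902) - 577229/642) = sqrt(sqrt(-1655515948373/900765) - 577229/642) = sqrt(I*sqrt(165692313692911705)/300255 - 577229/642) = sqrt(-577229/642 + I*sqrt(165692313692911705)/300255)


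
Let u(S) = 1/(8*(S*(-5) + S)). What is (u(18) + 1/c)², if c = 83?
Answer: 243049/2285604864 ≈ 0.00010634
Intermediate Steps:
u(S) = -1/(32*S) (u(S) = 1/(8*(-5*S + S)) = 1/(8*((-4*S))) = (-1/(4*S))/8 = -1/(32*S))
(u(18) + 1/c)² = (-1/32/18 + 1/83)² = (-1/32*1/18 + 1/83)² = (-1/576 + 1/83)² = (493/47808)² = 243049/2285604864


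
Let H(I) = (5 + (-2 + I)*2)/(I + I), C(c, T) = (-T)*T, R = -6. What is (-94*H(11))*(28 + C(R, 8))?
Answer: 38916/11 ≈ 3537.8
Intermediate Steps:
C(c, T) = -T²
H(I) = (1 + 2*I)/(2*I) (H(I) = (5 + (-4 + 2*I))/((2*I)) = (1 + 2*I)*(1/(2*I)) = (1 + 2*I)/(2*I))
(-94*H(11))*(28 + C(R, 8)) = (-94*(½ + 11)/11)*(28 - 1*8²) = (-94*23/(11*2))*(28 - 1*64) = (-94*23/22)*(28 - 64) = -1081/11*(-36) = 38916/11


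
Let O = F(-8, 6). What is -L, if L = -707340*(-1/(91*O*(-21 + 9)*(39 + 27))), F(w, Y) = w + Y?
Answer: -58945/12012 ≈ -4.9072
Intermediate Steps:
F(w, Y) = Y + w
O = -2 (O = 6 - 8 = -2)
L = 58945/12012 (L = -707340*1/(182*(-21 + 9)*(39 + 27)) = -707340/(-132*(-12)*(-91)) = -707340/(-2*(-792)*(-91)) = -707340/(1584*(-91)) = -707340/(-144144) = -707340*(-1/144144) = 58945/12012 ≈ 4.9072)
-L = -1*58945/12012 = -58945/12012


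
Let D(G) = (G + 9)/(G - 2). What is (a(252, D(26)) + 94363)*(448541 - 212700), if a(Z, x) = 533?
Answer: 22380367536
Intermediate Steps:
D(G) = (9 + G)/(-2 + G)
(a(252, D(26)) + 94363)*(448541 - 212700) = (533 + 94363)*(448541 - 212700) = 94896*235841 = 22380367536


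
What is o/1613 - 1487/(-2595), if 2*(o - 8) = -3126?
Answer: -1636694/4185735 ≈ -0.39102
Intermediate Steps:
o = -1555 (o = 8 + (1/2)*(-3126) = 8 - 1563 = -1555)
o/1613 - 1487/(-2595) = -1555/1613 - 1487/(-2595) = -1555*1/1613 - 1487*(-1/2595) = -1555/1613 + 1487/2595 = -1636694/4185735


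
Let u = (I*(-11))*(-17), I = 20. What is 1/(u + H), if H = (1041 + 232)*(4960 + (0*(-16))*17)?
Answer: 1/6317820 ≈ 1.5828e-7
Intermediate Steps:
u = 3740 (u = (20*(-11))*(-17) = -220*(-17) = 3740)
H = 6314080 (H = 1273*(4960 + 0*17) = 1273*(4960 + 0) = 1273*4960 = 6314080)
1/(u + H) = 1/(3740 + 6314080) = 1/6317820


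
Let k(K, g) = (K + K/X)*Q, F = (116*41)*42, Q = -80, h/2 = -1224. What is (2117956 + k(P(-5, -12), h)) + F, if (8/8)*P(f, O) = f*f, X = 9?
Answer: 20839372/9 ≈ 2.3155e+6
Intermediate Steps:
h = -2448 (h = 2*(-1224) = -2448)
P(f, O) = f² (P(f, O) = f*f = f²)
F = 199752 (F = 4756*42 = 199752)
k(K, g) = -800*K/9 (k(K, g) = (K + K/9)*(-80) = (10*K/9)*(-80) = -800*K/9)
(2117956 + k(P(-5, -12), h)) + F = (2117956 - 800/9*(-5)²) + 199752 = (2117956 - 800/9*25) + 199752 = (2117956 - 20000/9) + 199752 = 19041604/9 + 199752 = 20839372/9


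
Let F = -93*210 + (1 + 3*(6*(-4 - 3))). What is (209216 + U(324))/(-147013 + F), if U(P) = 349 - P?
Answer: -69747/55556 ≈ -1.2554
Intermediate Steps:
F = -19655 (F = -19530 + (1 + 3*(6*(-7))) = -19530 + (1 + 3*(-42)) = -19530 + (1 - 126) = -19530 - 125 = -19655)
(209216 + U(324))/(-147013 + F) = (209216 + (349 - 1*324))/(-147013 - 19655) = (209216 + (349 - 324))/(-166668) = (209216 + 25)*(-1/166668) = 209241*(-1/166668) = -69747/55556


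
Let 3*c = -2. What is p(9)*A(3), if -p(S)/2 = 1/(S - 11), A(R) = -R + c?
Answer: -11/3 ≈ -3.6667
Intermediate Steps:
c = -2/3 (c = (1/3)*(-2) = -2/3 ≈ -0.66667)
A(R) = -2/3 - R (A(R) = -R - 2/3 = -2/3 - R)
p(S) = -2/(-11 + S) (p(S) = -2/(S - 11) = -2/(-11 + S))
p(9)*A(3) = (-2/(-11 + 9))*(-2/3 - 1*3) = (-2/(-2))*(-2/3 - 3) = -2*(-1/2)*(-11/3) = 1*(-11/3) = -11/3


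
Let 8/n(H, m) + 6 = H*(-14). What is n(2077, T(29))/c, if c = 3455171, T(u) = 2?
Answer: -2/25122548341 ≈ -7.9610e-11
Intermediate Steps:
n(H, m) = 8/(-6 - 14*H) (n(H, m) = 8/(-6 + H*(-14)) = 8/(-6 - 14*H))
n(2077, T(29))/c = -4/(3 + 7*2077)/3455171 = -4/(3 + 14539)*(1/3455171) = -4/14542*(1/3455171) = -4*1/14542*(1/3455171) = -2/7271*1/3455171 = -2/25122548341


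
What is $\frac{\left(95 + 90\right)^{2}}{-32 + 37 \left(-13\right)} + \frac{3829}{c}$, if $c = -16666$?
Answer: $- \frac{572358127}{8549658} \approx -66.945$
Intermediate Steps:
$\frac{\left(95 + 90\right)^{2}}{-32 + 37 \left(-13\right)} + \frac{3829}{c} = \frac{\left(95 + 90\right)^{2}}{-32 + 37 \left(-13\right)} + \frac{3829}{-16666} = \frac{185^{2}}{-32 - 481} + 3829 \left(- \frac{1}{16666}\right) = \frac{34225}{-513} - \frac{3829}{16666} = 34225 \left(- \frac{1}{513}\right) - \frac{3829}{16666} = - \frac{34225}{513} - \frac{3829}{16666} = - \frac{572358127}{8549658}$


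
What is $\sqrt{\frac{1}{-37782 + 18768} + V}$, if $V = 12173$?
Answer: $\frac{\sqrt{4400931402894}}{19014} \approx 110.33$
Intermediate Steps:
$\sqrt{\frac{1}{-37782 + 18768} + V} = \sqrt{\frac{1}{-37782 + 18768} + 12173} = \sqrt{\frac{1}{-19014} + 12173} = \sqrt{- \frac{1}{19014} + 12173} = \sqrt{\frac{231457421}{19014}} = \frac{\sqrt{4400931402894}}{19014}$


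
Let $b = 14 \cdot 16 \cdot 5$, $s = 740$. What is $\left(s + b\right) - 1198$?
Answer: $662$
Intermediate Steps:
$b = 1120$ ($b = 224 \cdot 5 = 1120$)
$\left(s + b\right) - 1198 = \left(740 + 1120\right) - 1198 = 1860 - 1198 = 662$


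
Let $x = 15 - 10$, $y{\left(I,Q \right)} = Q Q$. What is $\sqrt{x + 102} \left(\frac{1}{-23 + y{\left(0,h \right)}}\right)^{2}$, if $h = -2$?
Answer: $\frac{\sqrt{107}}{361} \approx 0.028654$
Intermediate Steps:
$y{\left(I,Q \right)} = Q^{2}$
$x = 5$
$\sqrt{x + 102} \left(\frac{1}{-23 + y{\left(0,h \right)}}\right)^{2} = \sqrt{5 + 102} \left(\frac{1}{-23 + \left(-2\right)^{2}}\right)^{2} = \sqrt{107} \left(\frac{1}{-23 + 4}\right)^{2} = \sqrt{107} \left(\frac{1}{-19}\right)^{2} = \sqrt{107} \left(- \frac{1}{19}\right)^{2} = \sqrt{107} \cdot \frac{1}{361} = \frac{\sqrt{107}}{361}$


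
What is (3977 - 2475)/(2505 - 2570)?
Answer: -1502/65 ≈ -23.108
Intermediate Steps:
(3977 - 2475)/(2505 - 2570) = 1502/(-65) = 1502*(-1/65) = -1502/65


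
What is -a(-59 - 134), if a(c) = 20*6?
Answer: -120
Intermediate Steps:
a(c) = 120
-a(-59 - 134) = -1*120 = -120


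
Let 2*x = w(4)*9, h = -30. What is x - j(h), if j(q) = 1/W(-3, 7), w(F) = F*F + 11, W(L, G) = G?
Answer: 1699/14 ≈ 121.36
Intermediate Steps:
w(F) = 11 + F² (w(F) = F² + 11 = 11 + F²)
j(q) = ⅐ (j(q) = 1/7 = ⅐)
x = 243/2 (x = ((11 + 4²)*9)/2 = ((11 + 16)*9)/2 = (27*9)/2 = (½)*243 = 243/2 ≈ 121.50)
x - j(h) = 243/2 - 1*⅐ = 243/2 - ⅐ = 1699/14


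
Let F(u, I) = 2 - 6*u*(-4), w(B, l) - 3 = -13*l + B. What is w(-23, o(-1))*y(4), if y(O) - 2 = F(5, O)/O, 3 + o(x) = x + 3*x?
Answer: 4615/2 ≈ 2307.5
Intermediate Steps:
o(x) = -3 + 4*x (o(x) = -3 + (x + 3*x) = -3 + 4*x)
w(B, l) = 3 + B - 13*l (w(B, l) = 3 + (-13*l + B) = 3 + (B - 13*l) = 3 + B - 13*l)
F(u, I) = 2 + 24*u (F(u, I) = 2 - (-24)*u = 2 + 24*u)
y(O) = 2 + 122/O (y(O) = 2 + (2 + 24*5)/O = 2 + (2 + 120)/O = 2 + 122/O)
w(-23, o(-1))*y(4) = (3 - 23 - 13*(-3 + 4*(-1)))*(2 + 122/4) = (3 - 23 - 13*(-3 - 4))*(2 + 122*(¼)) = (3 - 23 - 13*(-7))*(2 + 61/2) = (3 - 23 + 91)*(65/2) = 71*(65/2) = 4615/2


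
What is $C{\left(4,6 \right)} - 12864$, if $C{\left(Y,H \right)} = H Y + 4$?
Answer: $-12836$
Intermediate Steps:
$C{\left(Y,H \right)} = 4 + H Y$
$C{\left(4,6 \right)} - 12864 = \left(4 + 6 \cdot 4\right) - 12864 = \left(4 + 24\right) - 12864 = 28 - 12864 = -12836$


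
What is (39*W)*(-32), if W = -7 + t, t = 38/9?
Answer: 10400/3 ≈ 3466.7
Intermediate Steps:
t = 38/9 (t = 38*(⅑) = 38/9 ≈ 4.2222)
W = -25/9 (W = -7 + 38/9 = -25/9 ≈ -2.7778)
(39*W)*(-32) = (39*(-25/9))*(-32) = -325/3*(-32) = 10400/3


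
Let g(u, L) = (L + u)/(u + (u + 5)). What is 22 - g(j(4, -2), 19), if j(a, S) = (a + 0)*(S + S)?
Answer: 199/9 ≈ 22.111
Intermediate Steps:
j(a, S) = 2*S*a (j(a, S) = a*(2*S) = 2*S*a)
g(u, L) = (L + u)/(5 + 2*u) (g(u, L) = (L + u)/(u + (5 + u)) = (L + u)/(5 + 2*u))
22 - g(j(4, -2), 19) = 22 - (19 + 2*(-2)*4)/(5 + 2*(2*(-2)*4)) = 22 - (19 - 16)/(5 + 2*(-16)) = 22 - 3/(5 - 32) = 22 - 3/(-27) = 22 - (-1)*3/27 = 22 - 1*(-⅑) = 22 + ⅑ = 199/9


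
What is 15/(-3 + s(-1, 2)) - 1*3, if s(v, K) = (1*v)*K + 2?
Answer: -8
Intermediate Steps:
s(v, K) = 2 + K*v (s(v, K) = v*K + 2 = K*v + 2 = 2 + K*v)
15/(-3 + s(-1, 2)) - 1*3 = 15/(-3 + (2 + 2*(-1))) - 1*3 = 15/(-3 + (2 - 2)) - 3 = 15/(-3 + 0) - 3 = 15/(-3) - 3 = 15*(-1/3) - 3 = -5 - 3 = -8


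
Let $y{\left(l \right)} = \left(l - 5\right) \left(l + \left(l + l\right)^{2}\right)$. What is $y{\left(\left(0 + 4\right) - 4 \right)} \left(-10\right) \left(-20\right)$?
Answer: $0$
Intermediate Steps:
$y{\left(l \right)} = \left(-5 + l\right) \left(l + 4 l^{2}\right)$ ($y{\left(l \right)} = \left(-5 + l\right) \left(l + \left(2 l\right)^{2}\right) = \left(-5 + l\right) \left(l + 4 l^{2}\right)$)
$y{\left(\left(0 + 4\right) - 4 \right)} \left(-10\right) \left(-20\right) = \left(\left(0 + 4\right) - 4\right) \left(-5 - 19 \left(\left(0 + 4\right) - 4\right) + 4 \left(\left(0 + 4\right) - 4\right)^{2}\right) \left(-10\right) \left(-20\right) = \left(4 - 4\right) \left(-5 - 19 \left(4 - 4\right) + 4 \left(4 - 4\right)^{2}\right) \left(-10\right) \left(-20\right) = 0 \left(-5 - 0 + 4 \cdot 0^{2}\right) \left(-10\right) \left(-20\right) = 0 \left(-5 + 0 + 4 \cdot 0\right) \left(-10\right) \left(-20\right) = 0 \left(-5 + 0 + 0\right) \left(-10\right) \left(-20\right) = 0 \left(-5\right) \left(-10\right) \left(-20\right) = 0 \left(-10\right) \left(-20\right) = 0 \left(-20\right) = 0$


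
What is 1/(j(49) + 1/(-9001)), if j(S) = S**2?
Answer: 9001/21611400 ≈ 0.00041649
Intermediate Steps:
1/(j(49) + 1/(-9001)) = 1/(49**2 + 1/(-9001)) = 1/(2401 - 1/9001) = 1/(21611400/9001) = 9001/21611400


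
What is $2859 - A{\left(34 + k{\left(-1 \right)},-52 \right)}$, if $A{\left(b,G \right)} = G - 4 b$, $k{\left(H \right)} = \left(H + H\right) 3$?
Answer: $3023$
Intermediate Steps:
$k{\left(H \right)} = 6 H$ ($k{\left(H \right)} = 2 H 3 = 6 H$)
$2859 - A{\left(34 + k{\left(-1 \right)},-52 \right)} = 2859 - \left(-52 - 4 \left(34 + 6 \left(-1\right)\right)\right) = 2859 - \left(-52 - 4 \left(34 - 6\right)\right) = 2859 - \left(-52 - 112\right) = 2859 - -164 = 2859 + 164 = 3023$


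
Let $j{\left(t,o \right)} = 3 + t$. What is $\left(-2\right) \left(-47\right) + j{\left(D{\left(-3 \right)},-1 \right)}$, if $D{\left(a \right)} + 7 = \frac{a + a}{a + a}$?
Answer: $91$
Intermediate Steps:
$D{\left(a \right)} = -6$ ($D{\left(a \right)} = -7 + \frac{a + a}{a + a} = -7 + \frac{2 a}{2 a} = -7 + 2 a \frac{1}{2 a} = -7 + 1 = -6$)
$\left(-2\right) \left(-47\right) + j{\left(D{\left(-3 \right)},-1 \right)} = \left(-2\right) \left(-47\right) + \left(3 - 6\right) = 94 - 3 = 91$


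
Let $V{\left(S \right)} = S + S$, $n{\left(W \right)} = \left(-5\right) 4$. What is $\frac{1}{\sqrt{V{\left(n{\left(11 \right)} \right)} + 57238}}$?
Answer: $\frac{\sqrt{57198}}{57198} \approx 0.0041813$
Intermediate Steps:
$n{\left(W \right)} = -20$
$V{\left(S \right)} = 2 S$
$\frac{1}{\sqrt{V{\left(n{\left(11 \right)} \right)} + 57238}} = \frac{1}{\sqrt{2 \left(-20\right) + 57238}} = \frac{1}{\sqrt{-40 + 57238}} = \frac{1}{\sqrt{57198}} = \frac{\sqrt{57198}}{57198}$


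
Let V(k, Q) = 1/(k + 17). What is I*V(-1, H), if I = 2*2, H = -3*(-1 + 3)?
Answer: 1/4 ≈ 0.25000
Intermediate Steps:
H = -6 (H = -3*2 = -6)
I = 4
V(k, Q) = 1/(17 + k)
I*V(-1, H) = 4/(17 - 1) = 4/16 = 4*(1/16) = 1/4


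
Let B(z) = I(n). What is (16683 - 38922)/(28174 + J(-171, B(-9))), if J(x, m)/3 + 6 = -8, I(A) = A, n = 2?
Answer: -22239/28132 ≈ -0.79052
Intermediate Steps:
B(z) = 2
J(x, m) = -42 (J(x, m) = -18 + 3*(-8) = -18 - 24 = -42)
(16683 - 38922)/(28174 + J(-171, B(-9))) = (16683 - 38922)/(28174 - 42) = -22239/28132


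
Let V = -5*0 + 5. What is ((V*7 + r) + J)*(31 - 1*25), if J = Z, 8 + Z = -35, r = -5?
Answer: -78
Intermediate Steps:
Z = -43 (Z = -8 - 35 = -43)
J = -43
V = 5 (V = 0 + 5 = 5)
((V*7 + r) + J)*(31 - 1*25) = ((5*7 - 5) - 43)*(31 - 1*25) = ((35 - 5) - 43)*(31 - 25) = (30 - 43)*6 = -13*6 = -78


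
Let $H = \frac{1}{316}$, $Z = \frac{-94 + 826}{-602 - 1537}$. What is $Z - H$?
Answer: $- \frac{77817}{225308} \approx -0.34538$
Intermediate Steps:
$Z = - \frac{244}{713}$ ($Z = \frac{732}{-2139} = 732 \left(- \frac{1}{2139}\right) = - \frac{244}{713} \approx -0.34222$)
$H = \frac{1}{316} \approx 0.0031646$
$Z - H = - \frac{244}{713} - \frac{1}{316} = - \frac{77817}{225308}$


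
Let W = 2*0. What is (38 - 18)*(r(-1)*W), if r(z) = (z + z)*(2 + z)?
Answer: 0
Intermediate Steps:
W = 0
r(z) = 2*z*(2 + z) (r(z) = (2*z)*(2 + z) = 2*z*(2 + z))
(38 - 18)*(r(-1)*W) = (38 - 18)*((2*(-1)*(2 - 1))*0) = 20*((2*(-1)*1)*0) = 20*(-2*0) = 20*0 = 0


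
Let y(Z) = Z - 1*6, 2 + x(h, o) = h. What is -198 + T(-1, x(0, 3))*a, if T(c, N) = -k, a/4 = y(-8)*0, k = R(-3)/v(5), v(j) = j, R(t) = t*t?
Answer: -198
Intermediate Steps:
x(h, o) = -2 + h
R(t) = t**2
k = 9/5 (k = (-3)**2/5 = 9*(1/5) = 9/5 ≈ 1.8000)
y(Z) = -6 + Z (y(Z) = Z - 6 = -6 + Z)
a = 0 (a = 4*((-6 - 8)*0) = 4*(-14*0) = 4*0 = 0)
T(c, N) = -9/5 (T(c, N) = -1*9/5 = -9/5)
-198 + T(-1, x(0, 3))*a = -198 - 9/5*0 = -198 + 0 = -198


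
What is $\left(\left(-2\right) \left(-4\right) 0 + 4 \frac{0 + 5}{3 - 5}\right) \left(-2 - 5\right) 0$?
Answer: $0$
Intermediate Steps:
$\left(\left(-2\right) \left(-4\right) 0 + 4 \frac{0 + 5}{3 - 5}\right) \left(-2 - 5\right) 0 = \left(8 \cdot 0 + 4 \frac{5}{-2}\right) \left(\left(-7\right) 0\right) = \left(0 + 4 \cdot 5 \left(- \frac{1}{2}\right)\right) 0 = \left(0 + 4 \left(- \frac{5}{2}\right)\right) 0 = \left(0 - 10\right) 0 = \left(-10\right) 0 = 0$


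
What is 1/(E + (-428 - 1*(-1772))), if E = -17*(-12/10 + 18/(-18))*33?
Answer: 5/12891 ≈ 0.00038787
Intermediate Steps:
E = 6171/5 (E = -17*(-12*1/10 + 18*(-1/18))*33 = -17*(-6/5 - 1)*33 = -17*(-11/5)*33 = (187/5)*33 = 6171/5 ≈ 1234.2)
1/(E + (-428 - 1*(-1772))) = 1/(6171/5 + (-428 - 1*(-1772))) = 1/(6171/5 + (-428 + 1772)) = 1/(6171/5 + 1344) = 1/(12891/5) = 5/12891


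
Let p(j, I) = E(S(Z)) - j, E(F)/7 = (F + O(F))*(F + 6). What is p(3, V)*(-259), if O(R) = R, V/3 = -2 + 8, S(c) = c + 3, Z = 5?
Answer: -405335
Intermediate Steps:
S(c) = 3 + c
V = 18 (V = 3*(-2 + 8) = 3*6 = 18)
E(F) = 14*F*(6 + F) (E(F) = 7*((F + F)*(F + 6)) = 7*((2*F)*(6 + F)) = 7*(2*F*(6 + F)) = 14*F*(6 + F))
p(j, I) = 1568 - j (p(j, I) = 14*(3 + 5)*(6 + (3 + 5)) - j = 14*8*(6 + 8) - j = 14*8*14 - j = 1568 - j)
p(3, V)*(-259) = (1568 - 1*3)*(-259) = (1568 - 3)*(-259) = 1565*(-259) = -405335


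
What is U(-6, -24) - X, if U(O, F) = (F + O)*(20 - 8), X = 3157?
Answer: -3517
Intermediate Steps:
U(O, F) = 12*F + 12*O (U(O, F) = (F + O)*12 = 12*F + 12*O)
U(-6, -24) - X = (12*(-24) + 12*(-6)) - 1*3157 = (-288 - 72) - 3157 = -360 - 3157 = -3517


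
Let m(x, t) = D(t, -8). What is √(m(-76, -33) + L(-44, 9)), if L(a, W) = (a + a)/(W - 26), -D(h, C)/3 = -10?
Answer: √10166/17 ≈ 5.9310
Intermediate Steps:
D(h, C) = 30 (D(h, C) = -3*(-10) = 30)
m(x, t) = 30
L(a, W) = 2*a/(-26 + W) (L(a, W) = (2*a)/(-26 + W) = 2*a/(-26 + W))
√(m(-76, -33) + L(-44, 9)) = √(30 + 2*(-44)/(-26 + 9)) = √(30 + 2*(-44)/(-17)) = √(30 + 2*(-44)*(-1/17)) = √(30 + 88/17) = √(598/17) = √10166/17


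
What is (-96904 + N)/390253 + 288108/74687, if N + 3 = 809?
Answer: 105257739998/29146825811 ≈ 3.6113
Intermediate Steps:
N = 806 (N = -3 + 809 = 806)
(-96904 + N)/390253 + 288108/74687 = (-96904 + 806)/390253 + 288108/74687 = -96098*1/390253 + 288108*(1/74687) = -96098/390253 + 288108/74687 = 105257739998/29146825811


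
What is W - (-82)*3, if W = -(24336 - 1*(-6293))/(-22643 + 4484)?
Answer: 4497743/18159 ≈ 247.69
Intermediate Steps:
W = 30629/18159 (W = -(24336 + 6293)/(-18159) = -30629*(-1)/18159 = -1*(-30629/18159) = 30629/18159 ≈ 1.6867)
W - (-82)*3 = 30629/18159 - (-82)*3 = 30629/18159 - 1*(-246) = 30629/18159 + 246 = 4497743/18159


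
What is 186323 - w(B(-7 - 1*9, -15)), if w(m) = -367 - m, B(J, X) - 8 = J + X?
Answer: 186667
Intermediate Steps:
B(J, X) = 8 + J + X (B(J, X) = 8 + (J + X) = 8 + J + X)
186323 - w(B(-7 - 1*9, -15)) = 186323 - (-367 - (8 + (-7 - 1*9) - 15)) = 186323 - (-367 - (8 + (-7 - 9) - 15)) = 186323 - (-367 - (8 - 16 - 15)) = 186323 - (-367 - 1*(-23)) = 186323 - (-367 + 23) = 186323 - 1*(-344) = 186323 + 344 = 186667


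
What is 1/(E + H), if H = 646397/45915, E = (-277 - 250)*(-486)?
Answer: 45915/11760488027 ≈ 3.9042e-6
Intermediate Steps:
E = 256122 (E = -527*(-486) = 256122)
H = 646397/45915 (H = 646397*(1/45915) = 646397/45915 ≈ 14.078)
1/(E + H) = 1/(256122 + 646397/45915) = 1/(11760488027/45915) = 45915/11760488027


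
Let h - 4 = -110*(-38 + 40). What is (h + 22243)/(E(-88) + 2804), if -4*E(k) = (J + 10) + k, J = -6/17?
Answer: 374459/48001 ≈ 7.8011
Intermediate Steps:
J = -6/17 (J = -6*1/17 = -6/17 ≈ -0.35294)
h = -216 (h = 4 - 110*(-38 + 40) = 4 - 110*2 = 4 - 220 = -216)
E(k) = -41/17 - k/4 (E(k) = -((-6/17 + 10) + k)/4 = -(164/17 + k)/4 = -41/17 - k/4)
(h + 22243)/(E(-88) + 2804) = (-216 + 22243)/((-41/17 - ¼*(-88)) + 2804) = 22027/((-41/17 + 22) + 2804) = 22027/(333/17 + 2804) = 22027/(48001/17) = 22027*(17/48001) = 374459/48001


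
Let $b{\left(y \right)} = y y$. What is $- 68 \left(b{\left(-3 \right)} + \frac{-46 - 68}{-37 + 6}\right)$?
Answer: $- \frac{26724}{31} \approx -862.06$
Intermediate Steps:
$b{\left(y \right)} = y^{2}$
$- 68 \left(b{\left(-3 \right)} + \frac{-46 - 68}{-37 + 6}\right) = - 68 \left(\left(-3\right)^{2} + \frac{-46 - 68}{-37 + 6}\right) = - 68 \left(9 - \frac{114}{-31}\right) = - 68 \left(9 - - \frac{114}{31}\right) = - 68 \left(9 + \frac{114}{31}\right) = \left(-68\right) \frac{393}{31} = - \frac{26724}{31}$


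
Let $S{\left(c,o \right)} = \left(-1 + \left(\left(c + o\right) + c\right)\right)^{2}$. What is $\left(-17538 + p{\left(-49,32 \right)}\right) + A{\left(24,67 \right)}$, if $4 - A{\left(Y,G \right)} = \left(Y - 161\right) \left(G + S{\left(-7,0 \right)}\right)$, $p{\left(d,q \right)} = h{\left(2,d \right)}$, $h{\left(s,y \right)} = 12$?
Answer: $22482$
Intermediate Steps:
$S{\left(c,o \right)} = \left(-1 + o + 2 c\right)^{2}$ ($S{\left(c,o \right)} = \left(-1 + \left(o + 2 c\right)\right)^{2} = \left(-1 + o + 2 c\right)^{2}$)
$p{\left(d,q \right)} = 12$
$A{\left(Y,G \right)} = 4 - \left(-161 + Y\right) \left(225 + G\right)$ ($A{\left(Y,G \right)} = 4 - \left(Y - 161\right) \left(G + \left(-1 + 0 + 2 \left(-7\right)\right)^{2}\right) = 4 - \left(-161 + Y\right) \left(G + \left(-1 + 0 - 14\right)^{2}\right) = 4 - \left(-161 + Y\right) \left(G + \left(-15\right)^{2}\right) = 4 - \left(-161 + Y\right) \left(G + 225\right) = 4 - \left(-161 + Y\right) \left(225 + G\right)$)
$\left(-17538 + p{\left(-49,32 \right)}\right) + A{\left(24,67 \right)} = \left(-17538 + 12\right) + \left(36229 - 5400 + 161 \cdot 67 - 67 \cdot 24\right) = -17526 + \left(36229 - 5400 + 10787 - 1608\right) = -17526 + 40008 = 22482$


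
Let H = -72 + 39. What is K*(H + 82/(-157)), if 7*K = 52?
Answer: -273676/1099 ≈ -249.02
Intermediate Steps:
K = 52/7 (K = (1/7)*52 = 52/7 ≈ 7.4286)
H = -33
K*(H + 82/(-157)) = 52*(-33 + 82/(-157))/7 = 52*(-33 + 82*(-1/157))/7 = 52*(-33 - 82/157)/7 = (52/7)*(-5263/157) = -273676/1099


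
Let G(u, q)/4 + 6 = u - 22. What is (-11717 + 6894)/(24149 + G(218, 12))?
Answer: -4823/24909 ≈ -0.19362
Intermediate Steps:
G(u, q) = -112 + 4*u (G(u, q) = -24 + 4*(u - 22) = -24 + 4*(-22 + u) = -24 + (-88 + 4*u) = -112 + 4*u)
(-11717 + 6894)/(24149 + G(218, 12)) = (-11717 + 6894)/(24149 + (-112 + 4*218)) = -4823/(24149 + (-112 + 872)) = -4823/(24149 + 760) = -4823/24909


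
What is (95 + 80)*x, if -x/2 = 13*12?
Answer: -54600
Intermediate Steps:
x = -312 (x = -26*12 = -2*156 = -312)
(95 + 80)*x = (95 + 80)*(-312) = 175*(-312) = -54600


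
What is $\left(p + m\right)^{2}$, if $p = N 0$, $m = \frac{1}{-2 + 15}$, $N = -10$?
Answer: $\frac{1}{169} \approx 0.0059172$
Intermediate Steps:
$m = \frac{1}{13} \approx 0.076923$
$p = 0$ ($p = \left(-10\right) 0 = 0$)
$\left(p + m\right)^{2} = \left(0 + \frac{1}{13}\right)^{2} = \left(\frac{1}{13}\right)^{2} = \frac{1}{169}$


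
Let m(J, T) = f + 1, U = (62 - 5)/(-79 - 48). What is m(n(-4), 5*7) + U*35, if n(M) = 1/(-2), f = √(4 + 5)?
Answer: -1487/127 ≈ -11.709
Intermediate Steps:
f = 3 (f = √9 = 3)
n(M) = -½
U = -57/127 (U = 57/(-127) = 57*(-1/127) = -57/127 ≈ -0.44882)
m(J, T) = 4 (m(J, T) = 3 + 1 = 4)
m(n(-4), 5*7) + U*35 = 4 - 57/127*35 = 4 - 1995/127 = -1487/127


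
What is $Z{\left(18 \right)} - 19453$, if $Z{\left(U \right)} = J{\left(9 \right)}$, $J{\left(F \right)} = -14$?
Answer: $-19467$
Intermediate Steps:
$Z{\left(U \right)} = -14$
$Z{\left(18 \right)} - 19453 = -14 - 19453 = -19467$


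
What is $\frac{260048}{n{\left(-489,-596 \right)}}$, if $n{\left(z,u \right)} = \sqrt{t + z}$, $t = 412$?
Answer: $- \frac{260048 i \sqrt{77}}{77} \approx - 29635.0 i$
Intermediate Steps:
$n{\left(z,u \right)} = \sqrt{412 + z}$
$\frac{260048}{n{\left(-489,-596 \right)}} = \frac{260048}{\sqrt{412 - 489}} = \frac{260048}{\sqrt{-77}} = \frac{260048}{i \sqrt{77}} = 260048 \left(- \frac{i \sqrt{77}}{77}\right) = - \frac{260048 i \sqrt{77}}{77}$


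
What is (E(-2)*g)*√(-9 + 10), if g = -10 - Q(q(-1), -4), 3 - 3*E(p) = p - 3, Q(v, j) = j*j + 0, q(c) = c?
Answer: -208/3 ≈ -69.333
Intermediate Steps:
Q(v, j) = j² (Q(v, j) = j² + 0 = j²)
E(p) = 2 - p/3 (E(p) = 1 - (p - 3)/3 = 1 - (-3 + p)/3 = 1 + (1 - p/3) = 2 - p/3)
g = -26 (g = -10 - 1*(-4)² = -10 - 1*16 = -10 - 16 = -26)
(E(-2)*g)*√(-9 + 10) = ((2 - ⅓*(-2))*(-26))*√(-9 + 10) = ((2 + ⅔)*(-26))*√1 = ((8/3)*(-26))*1 = -208/3*1 = -208/3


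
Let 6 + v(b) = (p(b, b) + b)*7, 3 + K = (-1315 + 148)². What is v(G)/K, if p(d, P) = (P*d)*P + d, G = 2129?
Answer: 22516659541/453962 ≈ 49600.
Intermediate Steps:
p(d, P) = d + d*P² (p(d, P) = d*P² + d = d + d*P²)
K = 1361886 (K = -3 + (-1315 + 148)² = -3 + (-1167)² = -3 + 1361889 = 1361886)
v(b) = -6 + 7*b + 7*b*(1 + b²) (v(b) = -6 + (b*(1 + b²) + b)*7 = -6 + (b + b*(1 + b²))*7 = -6 + (7*b + 7*b*(1 + b²)) = -6 + 7*b + 7*b*(1 + b²))
v(G)/K = (-6 + 7*2129³ + 14*2129)/1361886 = (-6 + 7*9649992689 + 29806)*(1/1361886) = (-6 + 67549948823 + 29806)*(1/1361886) = 67549978623*(1/1361886) = 22516659541/453962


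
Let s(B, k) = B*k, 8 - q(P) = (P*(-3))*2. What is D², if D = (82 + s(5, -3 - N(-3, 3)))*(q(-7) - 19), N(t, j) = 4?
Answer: 6205081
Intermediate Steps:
q(P) = 8 + 6*P (q(P) = 8 - P*(-3)*2 = 8 - (-3*P)*2 = 8 - (-6)*P = 8 + 6*P)
D = -2491 (D = (82 + 5*(-3 - 1*4))*((8 + 6*(-7)) - 19) = (82 + 5*(-3 - 4))*((8 - 42) - 19) = (82 + 5*(-7))*(-34 - 19) = (82 - 35)*(-53) = 47*(-53) = -2491)
D² = (-2491)² = 6205081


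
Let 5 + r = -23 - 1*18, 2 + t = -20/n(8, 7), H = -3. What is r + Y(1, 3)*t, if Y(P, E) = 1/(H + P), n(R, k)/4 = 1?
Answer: -85/2 ≈ -42.500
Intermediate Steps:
n(R, k) = 4 (n(R, k) = 4*1 = 4)
Y(P, E) = 1/(-3 + P)
t = -7 (t = -2 - 20/4 = -2 - 20*1/4 = -2 - 5 = -7)
r = -46 (r = -5 + (-23 - 1*18) = -5 + (-23 - 18) = -5 - 41 = -46)
r + Y(1, 3)*t = -46 - 7/(-3 + 1) = -46 - 7/(-2) = -46 - 1/2*(-7) = -46 + 7/2 = -85/2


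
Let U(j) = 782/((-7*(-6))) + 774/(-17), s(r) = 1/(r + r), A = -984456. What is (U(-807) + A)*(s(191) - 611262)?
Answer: 82066735258511117/136374 ≈ 6.0178e+11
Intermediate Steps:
s(r) = 1/(2*r)
U(j) = -9607/357 (U(j) = 782/42 + 774*(-1/17) = 782*(1/42) - 774/17 = 391/21 - 774/17 = -9607/357)
(U(-807) + A)*(s(191) - 611262) = (-9607/357 - 984456)*((½)/191 - 611262) = -351460399*((½)*(1/191) - 611262)/357 = -351460399*(1/382 - 611262)/357 = -351460399/357*(-233502083/382) = 82066735258511117/136374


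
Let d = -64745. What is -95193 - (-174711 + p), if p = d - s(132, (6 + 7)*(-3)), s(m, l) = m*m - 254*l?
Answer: 171593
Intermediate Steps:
s(m, l) = m² - 254*l
p = -92075 (p = -64745 - (132² - 254*(6 + 7)*(-3)) = -64745 - (17424 - 3302*(-3)) = -64745 - (17424 - 254*(-39)) = -64745 - (17424 + 9906) = -64745 - 1*27330 = -64745 - 27330 = -92075)
-95193 - (-174711 + p) = -95193 - (-174711 - 92075) = -95193 - 1*(-266786) = -95193 + 266786 = 171593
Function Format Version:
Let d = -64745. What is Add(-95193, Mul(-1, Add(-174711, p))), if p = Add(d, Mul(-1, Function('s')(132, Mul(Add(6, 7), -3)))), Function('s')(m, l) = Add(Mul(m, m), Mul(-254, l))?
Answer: 171593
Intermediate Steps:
Function('s')(m, l) = Add(Pow(m, 2), Mul(-254, l))
p = -92075 (p = Add(-64745, Mul(-1, Add(Pow(132, 2), Mul(-254, Mul(Add(6, 7), -3))))) = Add(-64745, Mul(-1, Add(17424, Mul(-254, Mul(13, -3))))) = Add(-64745, Mul(-1, Add(17424, Mul(-254, -39)))) = Add(-64745, Mul(-1, Add(17424, 9906))) = Add(-64745, Mul(-1, 27330)) = Add(-64745, -27330) = -92075)
Add(-95193, Mul(-1, Add(-174711, p))) = Add(-95193, Mul(-1, Add(-174711, -92075))) = Add(-95193, Mul(-1, -266786)) = Add(-95193, 266786) = 171593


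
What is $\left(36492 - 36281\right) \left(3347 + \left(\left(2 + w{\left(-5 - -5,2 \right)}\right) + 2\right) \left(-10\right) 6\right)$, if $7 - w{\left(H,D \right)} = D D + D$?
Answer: $642917$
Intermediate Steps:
$w{\left(H,D \right)} = 7 - D - D^{2}$ ($w{\left(H,D \right)} = 7 - \left(D D + D\right) = 7 - \left(D^{2} + D\right) = 7 - \left(D + D^{2}\right) = 7 - D - D^{2}$)
$\left(36492 - 36281\right) \left(3347 + \left(\left(2 + w{\left(-5 - -5,2 \right)}\right) + 2\right) \left(-10\right) 6\right) = \left(36492 - 36281\right) \left(3347 + \left(\left(2 - -1\right) + 2\right) \left(-10\right) 6\right) = 211 \left(3347 + \left(\left(2 - -1\right) + 2\right) \left(-10\right) 6\right) = 211 \left(3347 + \left(\left(2 + 1\right) + 2\right) \left(-10\right) 6\right) = 211 \left(3347 + \left(3 + 2\right) \left(-10\right) 6\right) = 211 \left(3347 + 5 \left(-10\right) 6\right) = 211 \left(3347 - 300\right) = 211 \cdot 3047 = 642917$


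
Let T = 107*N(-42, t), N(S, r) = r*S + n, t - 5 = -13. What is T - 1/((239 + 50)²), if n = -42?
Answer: 2627403617/83521 ≈ 31458.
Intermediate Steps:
t = -8 (t = 5 - 13 = -8)
N(S, r) = -42 + S*r (N(S, r) = r*S - 42 = S*r - 42 = -42 + S*r)
T = 31458 (T = 107*(-42 - 42*(-8)) = 107*(-42 + 336) = 107*294 = 31458)
T - 1/((239 + 50)²) = 31458 - 1/((239 + 50)²) = 31458 - 1/(289²) = 31458 - 1/83521 = 2627403617/83521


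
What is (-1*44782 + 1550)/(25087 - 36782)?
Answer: 43232/11695 ≈ 3.6966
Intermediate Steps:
(-1*44782 + 1550)/(25087 - 36782) = (-44782 + 1550)/(-11695) = -43232*(-1/11695) = 43232/11695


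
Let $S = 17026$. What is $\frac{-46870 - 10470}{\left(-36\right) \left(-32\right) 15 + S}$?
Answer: $- \frac{28670}{17153} \approx -1.6714$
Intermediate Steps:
$\frac{-46870 - 10470}{\left(-36\right) \left(-32\right) 15 + S} = \frac{-46870 - 10470}{\left(-36\right) \left(-32\right) 15 + 17026} = - \frac{57340}{1152 \cdot 15 + 17026} = - \frac{57340}{17280 + 17026} = - \frac{57340}{34306} = \left(-57340\right) \frac{1}{34306} = - \frac{28670}{17153}$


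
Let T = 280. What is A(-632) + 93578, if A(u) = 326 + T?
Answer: 94184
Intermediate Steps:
A(u) = 606 (A(u) = 326 + 280 = 606)
A(-632) + 93578 = 606 + 93578 = 94184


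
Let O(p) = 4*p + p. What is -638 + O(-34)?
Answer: -808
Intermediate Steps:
O(p) = 5*p
-638 + O(-34) = -638 + 5*(-34) = -638 - 170 = -808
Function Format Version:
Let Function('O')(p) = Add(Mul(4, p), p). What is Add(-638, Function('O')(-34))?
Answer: -808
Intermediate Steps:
Function('O')(p) = Mul(5, p)
Add(-638, Function('O')(-34)) = Add(-638, Mul(5, -34)) = Add(-638, -170) = -808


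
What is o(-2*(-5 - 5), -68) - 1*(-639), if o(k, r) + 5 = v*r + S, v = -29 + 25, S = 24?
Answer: 930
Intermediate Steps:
v = -4
o(k, r) = 19 - 4*r (o(k, r) = -5 + (-4*r + 24) = -5 + (24 - 4*r) = 19 - 4*r)
o(-2*(-5 - 5), -68) - 1*(-639) = (19 - 4*(-68)) - 1*(-639) = (19 + 272) + 639 = 291 + 639 = 930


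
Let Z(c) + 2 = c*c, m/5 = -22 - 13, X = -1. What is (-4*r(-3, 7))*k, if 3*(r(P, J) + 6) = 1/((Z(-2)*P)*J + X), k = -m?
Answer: 542500/129 ≈ 4205.4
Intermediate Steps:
m = -175 (m = 5*(-22 - 13) = 5*(-35) = -175)
k = 175 (k = -1*(-175) = 175)
Z(c) = -2 + c**2 (Z(c) = -2 + c*c = -2 + c**2)
r(P, J) = -6 + 1/(3*(-1 + 2*J*P)) (r(P, J) = -6 + 1/(3*(((-2 + (-2)**2)*P)*J - 1)) = -6 + 1/(3*(((-2 + 4)*P)*J - 1)) = -6 + 1/(3*((2*P)*J - 1)) = -6 + 1/(3*(2*J*P - 1)) = -6 + 1/(3*(-1 + 2*J*P)))
(-4*r(-3, 7))*k = -4*(-19 + 36*7*(-3))/(3*(1 - 2*7*(-3)))*175 = -4*(-19 - 756)/(3*(1 + 42))*175 = -4*(-775)/(3*43)*175 = -4*(-775/129)*175 = (3100/129)*175 = 542500/129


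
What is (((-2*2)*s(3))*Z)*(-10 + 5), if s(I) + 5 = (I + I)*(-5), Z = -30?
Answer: 21000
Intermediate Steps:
s(I) = -5 - 10*I (s(I) = -5 + (I + I)*(-5) = -5 + (2*I)*(-5) = -5 - 10*I)
(((-2*2)*s(3))*Z)*(-10 + 5) = (((-2*2)*(-5 - 10*3))*(-30))*(-10 + 5) = (-4*(-5 - 30)*(-30))*(-5) = (-4*(-35)*(-30))*(-5) = (140*(-30))*(-5) = -4200*(-5) = 21000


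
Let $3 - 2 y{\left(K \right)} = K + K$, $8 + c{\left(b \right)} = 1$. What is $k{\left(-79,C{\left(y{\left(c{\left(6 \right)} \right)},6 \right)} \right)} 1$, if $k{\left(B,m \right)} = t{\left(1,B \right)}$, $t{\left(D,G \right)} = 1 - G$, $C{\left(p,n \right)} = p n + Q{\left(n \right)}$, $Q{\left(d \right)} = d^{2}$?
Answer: $80$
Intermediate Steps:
$c{\left(b \right)} = -7$ ($c{\left(b \right)} = -8 + 1 = -7$)
$y{\left(K \right)} = \frac{3}{2} - K$ ($y{\left(K \right)} = \frac{3}{2} - \frac{K + K}{2} = \frac{3}{2} - \frac{2 K}{2} = \frac{3}{2} - K$)
$C{\left(p,n \right)} = n^{2} + n p$ ($C{\left(p,n \right)} = p n + n^{2} = n p + n^{2} = n^{2} + n p$)
$k{\left(B,m \right)} = 1 - B$
$k{\left(-79,C{\left(y{\left(c{\left(6 \right)} \right)},6 \right)} \right)} 1 = \left(1 - -79\right) 1 = \left(1 + 79\right) 1 = 80 \cdot 1 = 80$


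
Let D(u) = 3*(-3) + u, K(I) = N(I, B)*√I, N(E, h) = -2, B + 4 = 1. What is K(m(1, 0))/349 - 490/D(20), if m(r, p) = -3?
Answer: -490/11 - 2*I*√3/349 ≈ -44.545 - 0.0099258*I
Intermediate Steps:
B = -3 (B = -4 + 1 = -3)
K(I) = -2*√I
D(u) = -9 + u
K(m(1, 0))/349 - 490/D(20) = -2*I*√3/349 - 490/(-9 + 20) = -2*I*√3*(1/349) - 490/11 = -2*I*√3*(1/349) - 490*1/11 = -2*I*√3/349 - 490/11 = -490/11 - 2*I*√3/349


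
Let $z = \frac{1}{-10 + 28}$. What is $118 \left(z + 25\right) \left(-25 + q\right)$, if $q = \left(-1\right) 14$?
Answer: $- \frac{345917}{3} \approx -1.1531 \cdot 10^{5}$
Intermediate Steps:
$z = \frac{1}{18} \approx 0.055556$
$q = -14$
$118 \left(z + 25\right) \left(-25 + q\right) = 118 \left(\frac{1}{18} + 25\right) \left(-25 - 14\right) = 118 \cdot \frac{451}{18} \left(-39\right) = 118 \left(- \frac{5863}{6}\right) = - \frac{345917}{3}$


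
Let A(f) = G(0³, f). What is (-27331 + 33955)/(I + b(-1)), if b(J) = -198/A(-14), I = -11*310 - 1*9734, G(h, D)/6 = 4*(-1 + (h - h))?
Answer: -26496/52543 ≈ -0.50427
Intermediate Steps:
G(h, D) = -24 (G(h, D) = 6*(4*(-1 + (h - h))) = 6*(4*(-1 + 0)) = 6*(4*(-1)) = 6*(-4) = -24)
I = -13144 (I = -3410 - 9734 = -13144)
A(f) = -24
b(J) = 33/4 (b(J) = -198/(-24) = -198*(-1/24) = 33/4)
(-27331 + 33955)/(I + b(-1)) = (-27331 + 33955)/(-13144 + 33/4) = 6624/(-52543/4) = 6624*(-4/52543) = -26496/52543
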